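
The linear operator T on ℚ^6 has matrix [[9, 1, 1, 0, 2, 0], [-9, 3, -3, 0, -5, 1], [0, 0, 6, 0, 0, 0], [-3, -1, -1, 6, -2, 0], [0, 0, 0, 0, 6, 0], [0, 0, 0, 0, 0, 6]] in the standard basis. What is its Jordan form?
The characteristic polynomial is det(xI - A) = (x - 6)^6, so the eigenvalues are 6 (algebraic multiplicity 6).

For λ = 6: rank(A - 6I) = 2, rank((A - 6I)^2) = 1, rank((A - 6I)^3) = 0. The eigenspace has dimension 6 - 2 = 4, so there are 4 Jordan blocks; the rank sequence gives block sizes [3, 1, 1, 1].

Assembling the blocks gives the Jordan form J above.

J = [[6, 1, 0, 0, 0, 0], [0, 6, 1, 0, 0, 0], [0, 0, 6, 0, 0, 0], [0, 0, 0, 6, 0, 0], [0, 0, 0, 0, 6, 0], [0, 0, 0, 0, 0, 6]]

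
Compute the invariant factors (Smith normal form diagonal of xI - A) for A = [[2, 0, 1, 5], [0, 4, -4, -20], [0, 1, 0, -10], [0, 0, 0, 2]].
x - 2, (x - 2)^3

The Jordan structure of A has elementary divisors (x - 2)^3, (x - 2). Arranging the block sizes at each eigenvalue in decreasing order and taking row products gives the invariant factors.

Invariant factors (smallest first, each dividing the next): x - 2, (x - 2)^3.

Check: the last factor (x - 2)^3 is the minimal polynomial, and the product (x - 2)^4 is the characteristic polynomial.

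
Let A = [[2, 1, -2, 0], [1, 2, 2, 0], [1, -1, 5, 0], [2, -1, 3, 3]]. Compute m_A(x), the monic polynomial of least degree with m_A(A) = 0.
m_A(x) = (x - 3)^2

The characteristic polynomial factors as (x - 3)^4. The minimal polynomial is ∏(x - λ)^{k_λ} where k_λ is the size of the largest Jordan block at λ.

For λ = 3: rank(A - 3I) = 2, and the largest Jordan block has size 2 (the smallest k with rank((A - 3I)^k) = rank((A - 3I)^(k+1))).

So m_A(x) = (x - 3)^2.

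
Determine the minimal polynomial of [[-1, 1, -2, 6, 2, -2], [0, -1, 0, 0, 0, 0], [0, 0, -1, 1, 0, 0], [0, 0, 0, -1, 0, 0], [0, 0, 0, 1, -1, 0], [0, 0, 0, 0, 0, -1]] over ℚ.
The characteristic polynomial factors as (x + 1)^6. The minimal polynomial is ∏(x - λ)^{k_λ} where k_λ is the size of the largest Jordan block at λ.

For λ = -1: rank(A + I) = 2, and the largest Jordan block has size 2 (the smallest k with rank((A + I)^k) = rank((A + I)^(k+1))).

So m_A(x) = (x + 1)^2.

m_A(x) = (x + 1)^2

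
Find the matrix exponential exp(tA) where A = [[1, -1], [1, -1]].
A has Jordan form J = [[0, 1], [0, 0]] with A = PJP^{-1}, so e^{tA} = P e^{tJ} P^{-1}.

For a Jordan block J_k(λ), e^{tJ_k(λ)} = e^{λt} · (I + tN + t^2 N^2/2! + ... + t^{k-1} N^{k-1}/(k-1)!) where N is the nilpotent superdiagonal part.

Assembling the blocks and conjugating back gives the entries of e^{tA} as shown above.

e^{tA} = [[t + 1, -t], [t, 1 - t]]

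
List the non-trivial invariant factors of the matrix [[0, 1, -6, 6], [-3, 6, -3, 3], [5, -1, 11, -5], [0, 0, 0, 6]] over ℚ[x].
x - 6, (x - 6)^2(x - 5)

The Jordan structure of A has elementary divisors (x - 5), (x - 6)^2, (x - 6). Arranging the block sizes at each eigenvalue in decreasing order and taking row products gives the invariant factors.

Invariant factors (smallest first, each dividing the next): x - 6, (x - 6)^2(x - 5).

Check: the last factor (x - 6)^2(x - 5) is the minimal polynomial, and the product (x - 6)^3(x - 5) is the characteristic polynomial.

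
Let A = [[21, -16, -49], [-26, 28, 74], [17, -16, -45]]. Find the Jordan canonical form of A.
The characteristic polynomial is det(xI - A) = (x - 4)^2(x + 4), so the eigenvalues are -4 (algebraic multiplicity 1), 4 (algebraic multiplicity 2).

For λ = -4: algebraic multiplicity 1 gives one 1×1 block.

For λ = 4: rank(A - 4I) = 2, rank((A - 4I)^2) = 1. The eigenspace has dimension 3 - 2 = 1, so there is 1 Jordan block; the rank sequence gives block sizes [2].

Assembling the blocks gives the Jordan form J above.

J = [[-4, 0, 0], [0, 4, 1], [0, 0, 4]]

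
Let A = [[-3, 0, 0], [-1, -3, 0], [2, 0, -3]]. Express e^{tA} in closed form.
A has Jordan form J = [[-3, 1, 0], [0, -3, 0], [0, 0, -3]] with A = PJP^{-1}, so e^{tA} = P e^{tJ} P^{-1}.

For a Jordan block J_k(λ), e^{tJ_k(λ)} = e^{λt} · (I + tN + t^2 N^2/2! + ... + t^{k-1} N^{k-1}/(k-1)!) where N is the nilpotent superdiagonal part.

Assembling the blocks and conjugating back gives the entries of e^{tA} as shown above.

e^{tA} = [[e^{-3*t}, 0, 0], [-t*e^{-3*t}, e^{-3*t}, 0], [2*t*e^{-3*t}, 0, e^{-3*t}]]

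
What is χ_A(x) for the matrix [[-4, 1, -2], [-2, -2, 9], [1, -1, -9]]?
χ_A(x) = (x + 5)^3

xI - A = [[x + 4, -1, 2], [2, x + 2, -9], [-1, 1, x + 9]].

Expanding det(xI - A) along the first row:
det(xI - A) = + (x + 4)·det([[x + 2, -9], [1, x + 9]]) - (-1)·det([[2, -9], [-1, x + 9]]) + (2)·det([[2, x + 2], [-1, 1]]).

Evaluating gives χ_A(x) = x^3 + 15x^2 + 75x + 125 = (x + 5)^3.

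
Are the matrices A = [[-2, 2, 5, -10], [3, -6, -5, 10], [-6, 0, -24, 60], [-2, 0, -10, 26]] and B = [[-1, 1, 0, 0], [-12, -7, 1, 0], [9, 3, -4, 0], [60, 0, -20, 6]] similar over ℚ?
Two matrices over a field are similar if and only if they have the same invariant factors.

Both A and B have characteristic polynomial (x - 6)(x + 4)^3 and minimal polynomial (x - 6)(x + 4)^3. Computing further, both have invariant factors (x - 6)(x + 4)^3. Hence A and B are similar.

Yes.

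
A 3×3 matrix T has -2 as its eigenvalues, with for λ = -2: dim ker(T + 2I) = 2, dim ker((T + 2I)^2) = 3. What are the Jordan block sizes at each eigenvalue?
Jordan blocks: (-2, 2), (-2, 1)

λ = -2: successive nullity increments [2, 1] count blocks of size ≥ k; block sizes are [2, 1].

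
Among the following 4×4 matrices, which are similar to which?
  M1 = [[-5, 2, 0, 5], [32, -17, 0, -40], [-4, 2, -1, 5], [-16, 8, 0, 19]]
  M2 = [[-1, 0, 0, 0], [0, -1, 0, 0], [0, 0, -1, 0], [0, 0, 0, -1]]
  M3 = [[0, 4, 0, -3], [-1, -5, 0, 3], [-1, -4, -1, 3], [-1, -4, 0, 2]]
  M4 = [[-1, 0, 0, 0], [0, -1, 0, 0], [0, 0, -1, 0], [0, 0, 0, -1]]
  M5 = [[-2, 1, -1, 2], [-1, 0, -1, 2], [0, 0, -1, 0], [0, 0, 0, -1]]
2 classes: {M1, M3, M5}, {M2, M4}

Characteristic polynomials: χ_{M1} = (x + 1)^4, χ_{M2} = (x + 1)^4, χ_{M3} = (x + 1)^4, χ_{M4} = (x + 1)^4, χ_{M5} = (x + 1)^4.

{M1, M3, M5}: invariant factors x + 1, x + 1, (x + 1)^2.

{M2, M4}: invariant factors x + 1, x + 1, x + 1, x + 1.

Matrices are similar if and only if their invariant-factor lists agree; the partition into similarity classes is {M1, M3, M5}, {M2, M4}.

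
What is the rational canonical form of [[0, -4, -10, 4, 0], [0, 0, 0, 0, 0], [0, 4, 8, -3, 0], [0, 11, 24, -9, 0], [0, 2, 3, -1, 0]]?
R = [[0, 0, 0, 0, 0], [0, 0, 0, 0, 0], [0, 1, 0, 0, 0], [0, 0, 1, 0, 0], [0, 0, 0, 1, -1]]

The invariant factors of A (the non-unit diagonal entries of the Smith normal form of xI - A over ℚ[x]) are x, x^3(x + 1), each dividing the next. The characteristic polynomial is their product, x^4(x + 1).

The rational canonical form is the block-diagonal matrix of companion matrices C(f_i):
R = [[0, 0, 0, 0, 0], [0, 0, 0, 0, 0], [0, 1, 0, 0, 0], [0, 0, 1, 0, 0], [0, 0, 0, 1, -1]].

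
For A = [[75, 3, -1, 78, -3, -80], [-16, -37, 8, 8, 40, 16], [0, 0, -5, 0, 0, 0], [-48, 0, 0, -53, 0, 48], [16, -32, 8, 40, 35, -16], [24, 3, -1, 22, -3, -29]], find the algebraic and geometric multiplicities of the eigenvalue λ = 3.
The characteristic polynomial is (x - 3)^2(x + 5)^4, so the factor x - 3 appears with exponent 2: the algebraic multiplicity is 2.

rank(A - 3I) = 4, so the eigenspace has dimension 6 - 4 = 2: the geometric multiplicity is 2.

algebraic multiplicity 2, geometric multiplicity 2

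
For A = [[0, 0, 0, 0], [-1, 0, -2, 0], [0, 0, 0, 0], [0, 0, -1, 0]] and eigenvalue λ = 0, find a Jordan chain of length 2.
We seek v_1 ∈ ker(A^2) \ ker(A), then set v_{i+1} = A v_i.

One such chain is v_1 = [[2, 1, -1, 0]]^T, v_2 = [[0, 0, 0, 1]]^T. Check: A v_2 = [[0, 0, 0, 0]]^T = 0.

v_1 = [[2, 1, -1, 0]]^T, v_2 = [[0, 0, 0, 1]]^T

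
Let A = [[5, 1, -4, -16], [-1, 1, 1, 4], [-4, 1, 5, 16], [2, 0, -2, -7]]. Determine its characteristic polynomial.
χ_A(x) = (x - 1)^4

xI - A = [[x - 5, -1, 4, 16], [1, x - 1, -1, -4], [4, -1, x - 5, -16], [-2, 0, 2, x + 7]].

Expanding det(xI - A) along the first row:
det(xI - A) = + (x - 5)·det([[x - 1, -1, -4], [-1, x - 5, -16], [0, 2, x + 7]]) - (-1)·det([[1, -1, -4], [4, x - 5, -16], [-2, 2, x + 7]]) + (4)·det([[1, x - 1, -4], [4, -1, -16], [-2, 0, x + 7]]) - (16)·det([[1, x - 1, -1], [4, -1, x - 5], [-2, 0, 2]]).

Evaluating gives χ_A(x) = x^4 - 4x^3 + 6x^2 - 4x + 1 = (x - 1)^4.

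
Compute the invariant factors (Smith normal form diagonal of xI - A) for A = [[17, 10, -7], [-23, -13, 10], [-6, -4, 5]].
(x - 3)^3

The Jordan structure of A has elementary divisors (x - 3)^3. Arranging the block sizes at each eigenvalue in decreasing order and taking row products gives the invariant factors.

Invariant factors (smallest first, each dividing the next): (x - 3)^3.

Check: the last factor (x - 3)^3 is the minimal polynomial, and the product (x - 3)^3 is the characteristic polynomial.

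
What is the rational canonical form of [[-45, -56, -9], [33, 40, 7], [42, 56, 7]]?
R = [[0, 0, 0], [1, 0, 1], [0, 1, 2]]

The invariant factors of A (the non-unit diagonal entries of the Smith normal form of xI - A over ℚ[x]) are x(x^2 - 2x - 1), each dividing the next. The characteristic polynomial is their product, x(x^2 - 2x - 1).

The rational canonical form is the block-diagonal matrix of companion matrices C(f_i):
R = [[0, 0, 0], [1, 0, 1], [0, 1, 2]].

Note the characteristic polynomial does not split into linear factors over ℚ, so A has no Jordan form over ℚ; the rational canonical form exists over any field.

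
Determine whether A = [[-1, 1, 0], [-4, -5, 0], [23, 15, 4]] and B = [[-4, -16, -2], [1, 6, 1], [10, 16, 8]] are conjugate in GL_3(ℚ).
No.

trace(A) = -2 but trace(B) = 10. The trace is a similarity invariant, so A and B are not similar.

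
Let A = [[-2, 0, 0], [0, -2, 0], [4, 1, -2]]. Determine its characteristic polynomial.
xI - A = [[x + 2, 0, 0], [0, x + 2, 0], [-4, -1, x + 2]].

Expanding det(xI - A) along the first row:
det(xI - A) = + (x + 2)·det([[x + 2, 0], [-1, x + 2]]) - (0)·det([[0, 0], [-4, x + 2]]) + (0)·det([[0, x + 2], [-4, -1]]).

Evaluating gives χ_A(x) = x^3 + 6x^2 + 12x + 8 = (x + 2)^3.

χ_A(x) = (x + 2)^3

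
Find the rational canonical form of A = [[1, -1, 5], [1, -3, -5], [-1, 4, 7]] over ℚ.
The invariant factors of A (the non-unit diagonal entries of the Smith normal form of xI - A over ℚ[x]) are (x - 2)(x^2 - 3x + 3), each dividing the next. The characteristic polynomial is their product, (x - 2)(x^2 - 3x + 3).

The rational canonical form is the block-diagonal matrix of companion matrices C(f_i):
R = [[0, 0, 6], [1, 0, -9], [0, 1, 5]].

Note the characteristic polynomial does not split into linear factors over ℚ, so A has no Jordan form over ℚ; the rational canonical form exists over any field.

R = [[0, 0, 6], [1, 0, -9], [0, 1, 5]]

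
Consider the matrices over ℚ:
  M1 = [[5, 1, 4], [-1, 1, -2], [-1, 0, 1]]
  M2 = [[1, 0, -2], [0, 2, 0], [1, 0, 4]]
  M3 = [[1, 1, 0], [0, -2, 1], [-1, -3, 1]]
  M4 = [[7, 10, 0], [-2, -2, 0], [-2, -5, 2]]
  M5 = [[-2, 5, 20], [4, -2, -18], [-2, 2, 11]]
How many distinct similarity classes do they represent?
Characteristic polynomials: χ_{M1} = (x - 3)(x - 2)^2, χ_{M2} = (x - 3)(x - 2)^2, χ_{M3} = x^3, χ_{M4} = (x - 3)(x - 2)^2, χ_{M5} = (x - 3)(x - 2)^2.

{M1, M4, M5}: invariant factors (x - 3)(x - 2)^2.

{M2}: invariant factors x - 2, (x - 3)(x - 2).

{M3}: invariant factors x^3.

Matrices are similar if and only if their invariant-factor lists agree; the partition into similarity classes is {M1, M4, M5}, {M2}, {M3}.

3 classes: {M1, M4, M5}, {M2}, {M3}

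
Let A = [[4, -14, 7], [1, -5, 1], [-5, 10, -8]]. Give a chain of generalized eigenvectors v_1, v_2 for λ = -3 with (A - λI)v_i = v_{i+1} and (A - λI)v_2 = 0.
We seek v_1 ∈ ker((A + 3I)^2) \ ker(A + 3I), then set v_{i+1} = (A + 3I) v_i.

One such chain is v_1 = [[-10, -1, 7]]^T, v_2 = [[-7, -1, 5]]^T. Check: (A + 3I) v_2 = [[0, 0, 0]]^T = 0.

v_1 = [[-10, -1, 7]]^T, v_2 = [[-7, -1, 5]]^T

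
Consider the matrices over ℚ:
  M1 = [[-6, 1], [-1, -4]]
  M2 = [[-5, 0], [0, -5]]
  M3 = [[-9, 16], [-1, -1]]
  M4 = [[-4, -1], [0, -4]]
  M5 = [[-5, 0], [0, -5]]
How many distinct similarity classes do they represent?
3 classes: {M1, M3}, {M2, M5}, {M4}

Characteristic polynomials: χ_{M1} = (x + 5)^2, χ_{M2} = (x + 5)^2, χ_{M3} = (x + 5)^2, χ_{M4} = (x + 4)^2, χ_{M5} = (x + 5)^2.

{M1, M3}: invariant factors (x + 5)^2.

{M2, M5}: invariant factors x + 5, x + 5.

{M4}: invariant factors (x + 4)^2.

Matrices are similar if and only if their invariant-factor lists agree; the partition into similarity classes is {M1, M3}, {M2, M5}, {M4}.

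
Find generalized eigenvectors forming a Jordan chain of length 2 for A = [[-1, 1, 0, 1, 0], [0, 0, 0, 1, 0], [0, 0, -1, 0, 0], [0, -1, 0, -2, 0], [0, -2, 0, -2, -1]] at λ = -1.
v_1 = [[0, 0, 0, 1, 1]]^T, v_2 = [[1, 1, 0, -1, -2]]^T

We seek v_1 ∈ ker((A + I)^2) \ ker(A + I), then set v_{i+1} = (A + I) v_i.

One such chain is v_1 = [[0, 0, 0, 1, 1]]^T, v_2 = [[1, 1, 0, -1, -2]]^T. Check: (A + I) v_2 = [[0, 0, 0, 0, 0]]^T = 0.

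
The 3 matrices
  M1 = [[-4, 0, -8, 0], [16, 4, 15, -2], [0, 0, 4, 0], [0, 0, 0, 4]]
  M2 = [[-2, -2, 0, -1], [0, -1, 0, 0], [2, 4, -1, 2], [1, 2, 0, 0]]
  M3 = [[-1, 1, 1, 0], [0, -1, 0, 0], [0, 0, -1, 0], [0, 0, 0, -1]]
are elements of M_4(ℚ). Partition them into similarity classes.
2 classes: {M1}, {M2, M3}

Characteristic polynomials: χ_{M1} = (x - 4)^3(x + 4), χ_{M2} = (x + 1)^4, χ_{M3} = (x + 1)^4.

{M1}: invariant factors x - 4, (x - 4)^2(x + 4).

{M2, M3}: invariant factors x + 1, x + 1, (x + 1)^2.

Matrices are similar if and only if their invariant-factor lists agree; the partition into similarity classes is {M1}, {M2, M3}.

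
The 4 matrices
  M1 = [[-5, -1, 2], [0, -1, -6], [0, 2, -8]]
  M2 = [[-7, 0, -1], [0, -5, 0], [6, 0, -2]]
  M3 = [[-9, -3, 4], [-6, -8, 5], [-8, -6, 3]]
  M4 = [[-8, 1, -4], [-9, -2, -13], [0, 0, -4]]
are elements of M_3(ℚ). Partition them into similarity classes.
Characteristic polynomials: χ_{M1} = (x + 4)(x + 5)^2, χ_{M2} = (x + 4)(x + 5)^2, χ_{M3} = (x + 4)(x + 5)^2, χ_{M4} = (x + 4)(x + 5)^2.

{M1, M3, M4}: invariant factors (x + 4)(x + 5)^2.

{M2}: invariant factors x + 5, (x + 4)(x + 5).

Matrices are similar if and only if their invariant-factor lists agree; the partition into similarity classes is {M1, M3, M4}, {M2}.

2 classes: {M1, M3, M4}, {M2}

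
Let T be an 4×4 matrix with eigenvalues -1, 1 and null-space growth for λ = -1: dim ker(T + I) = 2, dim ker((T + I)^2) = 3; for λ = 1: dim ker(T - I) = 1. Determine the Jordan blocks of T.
Jordan blocks: (-1, 2), (-1, 1), (1, 1)

λ = -1: successive nullity increments [2, 1] count blocks of size ≥ k; block sizes are [2, 1].
λ = 1: successive nullity increments [1] count blocks of size ≥ k; block sizes are [1].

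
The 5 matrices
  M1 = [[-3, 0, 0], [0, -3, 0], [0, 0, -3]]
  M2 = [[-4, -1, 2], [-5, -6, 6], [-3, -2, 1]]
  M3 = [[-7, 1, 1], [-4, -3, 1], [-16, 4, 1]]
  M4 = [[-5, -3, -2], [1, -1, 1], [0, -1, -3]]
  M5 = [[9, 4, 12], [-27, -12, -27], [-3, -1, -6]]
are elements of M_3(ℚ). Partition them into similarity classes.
3 classes: {M1}, {M2, M3, M4}, {M5}

Characteristic polynomials: χ_{M1} = (x + 3)^3, χ_{M2} = (x + 3)^3, χ_{M3} = (x + 3)^3, χ_{M4} = (x + 3)^3, χ_{M5} = (x + 3)^3.

{M1}: invariant factors x + 3, x + 3, x + 3.

{M2, M3, M4}: invariant factors (x + 3)^3.

{M5}: invariant factors x + 3, (x + 3)^2.

Matrices are similar if and only if their invariant-factor lists agree; the partition into similarity classes is {M1}, {M2, M3, M4}, {M5}.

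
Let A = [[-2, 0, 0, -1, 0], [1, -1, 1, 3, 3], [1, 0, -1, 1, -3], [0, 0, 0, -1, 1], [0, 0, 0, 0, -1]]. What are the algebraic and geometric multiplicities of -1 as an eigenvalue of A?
The characteristic polynomial is (x + 1)^4(x + 2), so the factor x + 1 appears with exponent 4: the algebraic multiplicity is 4.

rank(A + I) = 3, so the eigenspace has dimension 5 - 3 = 2: the geometric multiplicity is 2.

Since 2 < 4, A is not diagonalizable.

algebraic multiplicity 4, geometric multiplicity 2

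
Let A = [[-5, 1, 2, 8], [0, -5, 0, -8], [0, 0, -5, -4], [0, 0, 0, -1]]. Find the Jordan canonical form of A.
J = [[-5, 1, 0, 0], [0, -5, 0, 0], [0, 0, -5, 0], [0, 0, 0, -1]]

The characteristic polynomial is det(xI - A) = (x + 1)(x + 5)^3, so the eigenvalues are -5 (algebraic multiplicity 3), -1 (algebraic multiplicity 1).

For λ = -5: rank(A + 5I) = 2, rank((A + 5I)^2) = 1. The eigenspace has dimension 4 - 2 = 2, so there are 2 Jordan blocks; the rank sequence gives block sizes [2, 1].

For λ = -1: algebraic multiplicity 1 gives one 1×1 block.

Assembling the blocks gives the Jordan form J above.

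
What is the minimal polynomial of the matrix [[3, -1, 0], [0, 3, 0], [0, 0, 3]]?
m_A(x) = (x - 3)^2

The characteristic polynomial factors as (x - 3)^3. The minimal polynomial is ∏(x - λ)^{k_λ} where k_λ is the size of the largest Jordan block at λ.

For λ = 3: rank(A - 3I) = 1, and the largest Jordan block has size 2 (the smallest k with rank((A - 3I)^k) = rank((A - 3I)^(k+1))).

So m_A(x) = (x - 3)^2.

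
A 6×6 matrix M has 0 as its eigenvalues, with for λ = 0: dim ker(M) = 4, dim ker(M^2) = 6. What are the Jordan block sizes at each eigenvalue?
Jordan blocks: (0, 2), (0, 2), (0, 1), (0, 1)

λ = 0: successive nullity increments [4, 2] count blocks of size ≥ k; block sizes are [2, 2, 1, 1].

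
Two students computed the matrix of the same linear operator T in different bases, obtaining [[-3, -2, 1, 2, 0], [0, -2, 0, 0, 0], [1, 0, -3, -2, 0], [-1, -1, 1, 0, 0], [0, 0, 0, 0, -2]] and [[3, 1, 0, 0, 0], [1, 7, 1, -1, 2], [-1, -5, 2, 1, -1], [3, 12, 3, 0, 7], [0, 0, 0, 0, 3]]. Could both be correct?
No.

trace(A) = -10 but trace(B) = 15. The trace is a similarity invariant, so A and B are not similar.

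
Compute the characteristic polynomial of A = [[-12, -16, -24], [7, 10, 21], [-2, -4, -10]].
xI - A = [[x + 12, 16, 24], [-7, x - 10, -21], [2, 4, x + 10]].

Expanding det(xI - A) along the first row:
det(xI - A) = + (x + 12)·det([[x - 10, -21], [4, x + 10]]) - (16)·det([[-7, -21], [2, x + 10]]) + (24)·det([[-7, x - 10], [2, 4]]).

Evaluating gives χ_A(x) = x^3 + 12x^2 + 48x + 64 = (x + 4)^3.

χ_A(x) = (x + 4)^3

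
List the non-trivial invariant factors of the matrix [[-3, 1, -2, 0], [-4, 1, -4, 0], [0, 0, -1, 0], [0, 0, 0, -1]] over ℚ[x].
The Jordan structure of A has elementary divisors (x + 1)^2, (x + 1), (x + 1). Arranging the block sizes at each eigenvalue in decreasing order and taking row products gives the invariant factors.

Invariant factors (smallest first, each dividing the next): x + 1, x + 1, (x + 1)^2.

Check: the last factor (x + 1)^2 is the minimal polynomial, and the product (x + 1)^4 is the characteristic polynomial.

x + 1, x + 1, (x + 1)^2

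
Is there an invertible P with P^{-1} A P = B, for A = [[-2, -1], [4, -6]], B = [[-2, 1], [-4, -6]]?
Yes.

Two matrices over a field are similar if and only if they have the same invariant factors.

Both A and B have characteristic polynomial (x + 4)^2 and minimal polynomial (x + 4)^2. Computing further, both have invariant factors (x + 4)^2. Hence A and B are similar.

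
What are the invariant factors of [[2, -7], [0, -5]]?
(x - 2)(x + 5)

The Jordan structure of A has elementary divisors (x + 5), (x - 2). Arranging the block sizes at each eigenvalue in decreasing order and taking row products gives the invariant factors.

Invariant factors (smallest first, each dividing the next): (x - 2)(x + 5).

Check: the last factor (x - 2)(x + 5) is the minimal polynomial, and the product (x - 2)(x + 5) is the characteristic polynomial.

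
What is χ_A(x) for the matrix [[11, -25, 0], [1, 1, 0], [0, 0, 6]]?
χ_A(x) = (x - 6)^3

xI - A = [[x - 11, 25, 0], [-1, x - 1, 0], [0, 0, x - 6]].

Expanding det(xI - A) along the first row:
det(xI - A) = + (x - 11)·det([[x - 1, 0], [0, x - 6]]) - (25)·det([[-1, 0], [0, x - 6]]) + (0)·det([[-1, x - 1], [0, 0]]).

Evaluating gives χ_A(x) = x^3 - 18x^2 + 108x - 216 = (x - 6)^3.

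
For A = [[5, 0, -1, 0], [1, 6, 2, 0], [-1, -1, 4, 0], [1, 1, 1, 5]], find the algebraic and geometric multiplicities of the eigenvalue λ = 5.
The characteristic polynomial is (x - 5)^4, so the factor x - 5 appears with exponent 4: the algebraic multiplicity is 4.

rank(A - 5I) = 2, so the eigenspace has dimension 4 - 2 = 2: the geometric multiplicity is 2.

Since 2 < 4, A is not diagonalizable.

algebraic multiplicity 4, geometric multiplicity 2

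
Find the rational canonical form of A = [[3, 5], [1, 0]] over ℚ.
R = [[0, 5], [1, 3]]

The invariant factors of A (the non-unit diagonal entries of the Smith normal form of xI - A over ℚ[x]) are x^2 - 3x - 5, each dividing the next. The characteristic polynomial is their product, x^2 - 3x - 5.

The rational canonical form is the block-diagonal matrix of companion matrices C(f_i):
R = [[0, 5], [1, 3]].

Note the characteristic polynomial does not split into linear factors over ℚ, so A has no Jordan form over ℚ; the rational canonical form exists over any field.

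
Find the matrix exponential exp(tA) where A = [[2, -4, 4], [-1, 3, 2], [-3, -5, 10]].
A has Jordan form J = [[4, 0, 0], [0, 5, 0], [0, 0, 6]] with A = PJP^{-1}, so e^{tA} = P e^{tJ} P^{-1}.

For a Jordan block J_k(λ), e^{tJ_k(λ)} = e^{λt} · (I + tN + t^2 N^2/2! + ... + t^{k-1} N^{k-1}/(k-1)!) where N is the nilpotent superdiagonal part.

Assembling the blocks and conjugating back gives the entries of e^{tA} as shown above.

e^{tA} = [[(2 - e^{2*t})*e^{4*t}, 2*(1 - e^{2*t})*e^{4*t}, 2*(e^{2*t} - 1)*e^{4*t}], [(1 - e^{t})*e^{5*t}, (3 - 2*e^{t})*e^{5*t}, 2*(e^{t} - 1)*e^{5*t}], [(-2*e^{2*t} + e^{t} + 1)*e^{4*t}, (-4*e^{2*t} + 3*e^{t} + 1)*e^{4*t}, (4*e^{2*t} - 2*e^{t} - 1)*e^{4*t}]]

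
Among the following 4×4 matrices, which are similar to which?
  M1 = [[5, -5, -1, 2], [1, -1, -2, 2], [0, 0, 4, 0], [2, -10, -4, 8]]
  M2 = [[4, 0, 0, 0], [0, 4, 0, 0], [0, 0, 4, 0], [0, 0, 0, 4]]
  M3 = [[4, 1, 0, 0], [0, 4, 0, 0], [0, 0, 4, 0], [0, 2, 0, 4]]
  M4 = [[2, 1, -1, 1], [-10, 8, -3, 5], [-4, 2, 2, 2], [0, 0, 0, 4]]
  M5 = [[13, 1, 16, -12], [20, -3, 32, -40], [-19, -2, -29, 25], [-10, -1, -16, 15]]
Characteristic polynomials: χ_{M1} = (x - 4)^4, χ_{M2} = (x - 4)^4, χ_{M3} = (x - 4)^4, χ_{M4} = (x - 4)^4, χ_{M5} = (x - 3)^2(x + 5)^2.

{M1, M4}: invariant factors x - 4, (x - 4)^3.

{M2}: invariant factors x - 4, x - 4, x - 4, x - 4.

{M3}: invariant factors x - 4, x - 4, (x - 4)^2.

{M5}: invariant factors (x - 3)^2(x + 5)^2.

Matrices are similar if and only if their invariant-factor lists agree; the partition into similarity classes is {M1, M4}, {M2}, {M3}, {M5}.

4 classes: {M1, M4}, {M2}, {M3}, {M5}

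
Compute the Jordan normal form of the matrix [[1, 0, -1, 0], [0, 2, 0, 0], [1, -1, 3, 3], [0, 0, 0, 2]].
J = [[2, 1, 0, 0], [0, 2, 1, 0], [0, 0, 2, 0], [0, 0, 0, 2]]

The characteristic polynomial is det(xI - A) = (x - 2)^4, so the eigenvalues are 2 (algebraic multiplicity 4).

For λ = 2: rank(A - 2I) = 2, rank((A - 2I)^2) = 1, rank((A - 2I)^3) = 0. The eigenspace has dimension 4 - 2 = 2, so there are 2 Jordan blocks; the rank sequence gives block sizes [3, 1].

Assembling the blocks gives the Jordan form J above.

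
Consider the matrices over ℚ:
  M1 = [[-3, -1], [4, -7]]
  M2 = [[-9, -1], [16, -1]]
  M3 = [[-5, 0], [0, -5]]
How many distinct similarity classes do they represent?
Characteristic polynomials: χ_{M1} = (x + 5)^2, χ_{M2} = (x + 5)^2, χ_{M3} = (x + 5)^2.

{M1, M2}: invariant factors (x + 5)^2.

{M3}: invariant factors x + 5, x + 5.

Matrices are similar if and only if their invariant-factor lists agree; the partition into similarity classes is {M1, M2}, {M3}.

2 classes: {M1, M2}, {M3}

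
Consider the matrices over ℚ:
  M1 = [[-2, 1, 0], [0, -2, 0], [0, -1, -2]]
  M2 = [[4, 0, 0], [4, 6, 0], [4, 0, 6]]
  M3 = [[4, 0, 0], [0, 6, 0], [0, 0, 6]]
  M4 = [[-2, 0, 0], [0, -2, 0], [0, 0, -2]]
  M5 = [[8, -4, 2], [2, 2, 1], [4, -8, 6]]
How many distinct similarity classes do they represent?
Characteristic polynomials: χ_{M1} = (x + 2)^3, χ_{M2} = (x - 6)^2(x - 4), χ_{M3} = (x - 6)^2(x - 4), χ_{M4} = (x + 2)^3, χ_{M5} = (x - 6)^2(x - 4).

{M1}: invariant factors x + 2, (x + 2)^2.

{M2, M3}: invariant factors x - 6, (x - 6)(x - 4).

{M4}: invariant factors x + 2, x + 2, x + 2.

{M5}: invariant factors (x - 6)^2(x - 4).

Matrices are similar if and only if their invariant-factor lists agree; the partition into similarity classes is {M1}, {M2, M3}, {M4}, {M5}.

4 classes: {M1}, {M2, M3}, {M4}, {M5}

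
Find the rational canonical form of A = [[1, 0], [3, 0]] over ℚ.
The invariant factors of A (the non-unit diagonal entries of the Smith normal form of xI - A over ℚ[x]) are x(x - 1), each dividing the next. The characteristic polynomial is their product, x(x - 1).

The rational canonical form is the block-diagonal matrix of companion matrices C(f_i):
R = [[0, 0], [1, 1]].

R = [[0, 0], [1, 1]]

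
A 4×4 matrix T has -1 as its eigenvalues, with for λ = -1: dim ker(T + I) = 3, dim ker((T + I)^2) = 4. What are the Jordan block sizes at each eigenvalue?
Jordan blocks: (-1, 2), (-1, 1), (-1, 1)

λ = -1: successive nullity increments [3, 1] count blocks of size ≥ k; block sizes are [2, 1, 1].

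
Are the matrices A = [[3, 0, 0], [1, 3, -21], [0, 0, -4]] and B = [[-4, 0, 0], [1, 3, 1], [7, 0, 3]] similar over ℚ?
Yes.

Two matrices over a field are similar if and only if they have the same invariant factors.

Both A and B have characteristic polynomial (x - 3)^2(x + 4) and minimal polynomial (x - 3)^2(x + 4). Computing further, both have invariant factors (x - 3)^2(x + 4). Hence A and B are similar.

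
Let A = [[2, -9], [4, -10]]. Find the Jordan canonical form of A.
J = [[-4, 1], [0, -4]]

The characteristic polynomial is det(xI - A) = (x + 4)^2, so the eigenvalues are -4 (algebraic multiplicity 2).

For λ = -4: rank(A + 4I) = 1, rank((A + 4I)^2) = 0. The eigenspace has dimension 2 - 1 = 1, so there is 1 Jordan block; the rank sequence gives block sizes [2].

Assembling the blocks gives the Jordan form J above.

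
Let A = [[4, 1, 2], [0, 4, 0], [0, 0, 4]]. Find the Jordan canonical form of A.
J = [[4, 1, 0], [0, 4, 0], [0, 0, 4]]

The characteristic polynomial is det(xI - A) = (x - 4)^3, so the eigenvalues are 4 (algebraic multiplicity 3).

For λ = 4: rank(A - 4I) = 1, rank((A - 4I)^2) = 0. The eigenspace has dimension 3 - 1 = 2, so there are 2 Jordan blocks; the rank sequence gives block sizes [2, 1].

Assembling the blocks gives the Jordan form J above.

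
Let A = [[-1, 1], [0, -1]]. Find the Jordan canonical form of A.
The characteristic polynomial is det(xI - A) = (x + 1)^2, so the eigenvalues are -1 (algebraic multiplicity 2).

For λ = -1: rank(A + I) = 1, rank((A + I)^2) = 0. The eigenspace has dimension 2 - 1 = 1, so there is 1 Jordan block; the rank sequence gives block sizes [2].

Assembling the blocks gives the Jordan form J above.

J = [[-1, 1], [0, -1]]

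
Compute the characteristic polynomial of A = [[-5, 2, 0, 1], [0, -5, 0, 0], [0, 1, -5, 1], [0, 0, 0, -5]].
xI - A = [[x + 5, -2, 0, -1], [0, x + 5, 0, 0], [0, -1, x + 5, -1], [0, 0, 0, x + 5]].

Expanding det(xI - A) along the first row:
det(xI - A) = + (x + 5)·det([[x + 5, 0, 0], [-1, x + 5, -1], [0, 0, x + 5]]) - (-2)·det([[0, 0, 0], [0, x + 5, -1], [0, 0, x + 5]]) + (0)·det([[0, x + 5, 0], [0, -1, -1], [0, 0, x + 5]]) - (-1)·det([[0, x + 5, 0], [0, -1, x + 5], [0, 0, 0]]).

Evaluating gives χ_A(x) = x^4 + 20x^3 + 150x^2 + 500x + 625 = (x + 5)^4.

χ_A(x) = (x + 5)^4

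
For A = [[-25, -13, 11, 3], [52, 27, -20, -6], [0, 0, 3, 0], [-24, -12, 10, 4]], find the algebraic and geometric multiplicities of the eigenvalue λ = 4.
The characteristic polynomial is (x - 4)(x - 3)(x - 1)^2, so the factor x - 4 appears with exponent 1: the algebraic multiplicity is 1.

rank(A - 4I) = 3, so the eigenspace has dimension 4 - 3 = 1: the geometric multiplicity is 1.

algebraic multiplicity 1, geometric multiplicity 1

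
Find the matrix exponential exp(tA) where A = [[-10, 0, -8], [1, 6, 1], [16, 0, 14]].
A has Jordan form J = [[-2, 0, 0], [0, 6, 1], [0, 0, 6]] with A = PJP^{-1}, so e^{tA} = P e^{tJ} P^{-1}.

For a Jordan block J_k(λ), e^{tJ_k(λ)} = e^{λt} · (I + tN + t^2 N^2/2! + ... + t^{k-1} N^{k-1}/(k-1)!) where N is the nilpotent superdiagonal part.

Assembling the blocks and conjugating back gives the entries of e^{tA} as shown above.

e^{tA} = [[(2 - e^{8*t})*e^{-2*t}, 0, (1 - e^{8*t})*e^{-2*t}], [t*e^{6*t}, e^{6*t}, t*e^{6*t}], [(2*e^{8*t} - 2)*e^{-2*t}, 0, (2*e^{8*t} - 1)*e^{-2*t}]]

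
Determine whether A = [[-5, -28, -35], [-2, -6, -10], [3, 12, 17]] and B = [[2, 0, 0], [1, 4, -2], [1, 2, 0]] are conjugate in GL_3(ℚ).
Two matrices over a field are similar if and only if they have the same invariant factors.

Both A and B have characteristic polynomial (x - 2)^3 and minimal polynomial (x - 2)^2. Computing further, both have invariant factors x - 2, (x - 2)^2. Hence A and B are similar.

Yes.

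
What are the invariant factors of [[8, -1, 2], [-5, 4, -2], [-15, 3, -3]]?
x - 3, (x - 3)^2

The Jordan structure of A has elementary divisors (x - 3)^2, (x - 3). Arranging the block sizes at each eigenvalue in decreasing order and taking row products gives the invariant factors.

Invariant factors (smallest first, each dividing the next): x - 3, (x - 3)^2.

Check: the last factor (x - 3)^2 is the minimal polynomial, and the product (x - 3)^3 is the characteristic polynomial.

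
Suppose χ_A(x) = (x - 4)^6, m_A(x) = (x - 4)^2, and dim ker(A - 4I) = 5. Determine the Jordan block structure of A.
λ = 4: algebraic multiplicity 6 (exponent in χ_A), largest block size 2 (exponent in m_A), 5 blocks (geometric multiplicity). These force block sizes [2, 1, 1, 1, 1].

Jordan blocks: (4, 2), (4, 1), (4, 1), (4, 1), (4, 1)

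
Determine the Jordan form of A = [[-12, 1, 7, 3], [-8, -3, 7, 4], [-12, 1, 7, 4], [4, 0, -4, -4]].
The characteristic polynomial is det(xI - A) = (x + 2)^2(x + 4)^2, so the eigenvalues are -4 (algebraic multiplicity 2), -2 (algebraic multiplicity 2).

For λ = -4: rank(A + 4I) = 3, rank((A + 4I)^2) = 2. The eigenspace has dimension 4 - 3 = 1, so there is 1 Jordan block; the rank sequence gives block sizes [2].

For λ = -2: rank(A + 2I) = 3, rank((A + 2I)^2) = 2. The eigenspace has dimension 4 - 3 = 1, so there is 1 Jordan block; the rank sequence gives block sizes [2].

Assembling the blocks gives the Jordan form J above.

J = [[-4, 1, 0, 0], [0, -4, 0, 0], [0, 0, -2, 1], [0, 0, 0, -2]]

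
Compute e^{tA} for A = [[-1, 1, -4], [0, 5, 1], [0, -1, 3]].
A has Jordan form J = [[-1, 0, 0], [0, 4, 1], [0, 0, 4]] with A = PJP^{-1}, so e^{tA} = P e^{tJ} P^{-1}.

For a Jordan block J_k(λ), e^{tJ_k(λ)} = e^{λt} · (I + tN + t^2 N^2/2! + ... + t^{k-1} N^{k-1}/(k-1)!) where N is the nilpotent superdiagonal part.

Assembling the blocks and conjugating back gives the entries of e^{tA} as shown above.

e^{tA} = [[e^{-t}, t*e^{4*t}, ((t - 1)*e^{5*t} + 1)*e^{-t}], [0, (t + 1)*e^{4*t}, t*e^{4*t}], [0, -t*e^{4*t}, (1 - t)*e^{4*t}]]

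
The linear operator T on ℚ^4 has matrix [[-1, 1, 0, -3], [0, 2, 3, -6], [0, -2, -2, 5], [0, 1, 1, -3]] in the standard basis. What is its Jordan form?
J = [[-1, 1, 0, 0], [0, -1, 1, 0], [0, 0, -1, 0], [0, 0, 0, -1]]

The characteristic polynomial is det(xI - A) = (x + 1)^4, so the eigenvalues are -1 (algebraic multiplicity 4).

For λ = -1: rank(A + I) = 2, rank((A + I)^2) = 1, rank((A + I)^3) = 0. The eigenspace has dimension 4 - 2 = 2, so there are 2 Jordan blocks; the rank sequence gives block sizes [3, 1].

Assembling the blocks gives the Jordan form J above.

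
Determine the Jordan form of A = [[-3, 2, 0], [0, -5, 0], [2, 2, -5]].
J = [[-5, 0, 0], [0, -5, 0], [0, 0, -3]]

The characteristic polynomial is det(xI - A) = (x + 3)(x + 5)^2, so the eigenvalues are -5 (algebraic multiplicity 2), -3 (algebraic multiplicity 1).

For λ = -5: rank(A + 5I) = 1. The eigenspace has dimension 3 - 1 = 2, so there are 2 Jordan blocks; the rank sequence gives block sizes [1, 1].

For λ = -3: algebraic multiplicity 1 gives one 1×1 block.

Assembling the blocks gives the Jordan form J above.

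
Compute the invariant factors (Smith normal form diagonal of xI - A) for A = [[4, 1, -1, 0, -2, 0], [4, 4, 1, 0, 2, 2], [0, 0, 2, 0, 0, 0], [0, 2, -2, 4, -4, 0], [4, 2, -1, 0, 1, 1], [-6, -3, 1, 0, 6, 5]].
The Jordan structure of A has elementary divisors (x - 2)^3, (x - 4), (x - 5)^2. Arranging the block sizes at each eigenvalue in decreasing order and taking row products gives the invariant factors.

Invariant factors (smallest first, each dividing the next): (x - 5)^2(x - 4)(x - 2)^3.

Check: the last factor (x - 5)^2(x - 4)(x - 2)^3 is the minimal polynomial, and the product (x - 5)^2(x - 4)(x - 2)^3 is the characteristic polynomial.

(x - 5)^2(x - 4)(x - 2)^3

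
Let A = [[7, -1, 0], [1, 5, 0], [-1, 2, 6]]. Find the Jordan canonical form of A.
The characteristic polynomial is det(xI - A) = (x - 6)^3, so the eigenvalues are 6 (algebraic multiplicity 3).

For λ = 6: rank(A - 6I) = 2, rank((A - 6I)^2) = 1, rank((A - 6I)^3) = 0. The eigenspace has dimension 3 - 2 = 1, so there is 1 Jordan block; the rank sequence gives block sizes [3].

Assembling the blocks gives the Jordan form J above.

J = [[6, 1, 0], [0, 6, 1], [0, 0, 6]]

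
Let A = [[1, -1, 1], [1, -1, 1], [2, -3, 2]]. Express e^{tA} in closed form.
e^{tA} = [[t*e^{t} + 1, -2*t*e^{t} + e^{t} - 1, t*e^{t}], [t*e^{t}, (1 - 2*t)*e^{t}, t*e^{t}], [t*e^{t} + e^{t} - 1, -2*t*e^{t} - e^{t} + 1, (t + 1)*e^{t}]]

A has Jordan form J = [[0, 0, 0], [0, 1, 1], [0, 0, 1]] with A = PJP^{-1}, so e^{tA} = P e^{tJ} P^{-1}.

For a Jordan block J_k(λ), e^{tJ_k(λ)} = e^{λt} · (I + tN + t^2 N^2/2! + ... + t^{k-1} N^{k-1}/(k-1)!) where N is the nilpotent superdiagonal part.

Assembling the blocks and conjugating back gives the entries of e^{tA} as shown above.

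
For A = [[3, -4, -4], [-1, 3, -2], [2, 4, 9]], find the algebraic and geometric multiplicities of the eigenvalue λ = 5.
The characteristic polynomial is (x - 5)^3, so the factor x - 5 appears with exponent 3: the algebraic multiplicity is 3.

rank(A - 5I) = 1, so the eigenspace has dimension 3 - 1 = 2: the geometric multiplicity is 2.

Since 2 < 3, A is not diagonalizable.

algebraic multiplicity 3, geometric multiplicity 2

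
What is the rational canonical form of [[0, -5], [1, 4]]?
The invariant factors of A (the non-unit diagonal entries of the Smith normal form of xI - A over ℚ[x]) are x^2 - 4x + 5, each dividing the next. The characteristic polynomial is their product, x^2 - 4x + 5.

The rational canonical form is the block-diagonal matrix of companion matrices C(f_i):
R = [[0, -5], [1, 4]].

Note the characteristic polynomial does not split into linear factors over ℚ, so A has no Jordan form over ℚ; the rational canonical form exists over any field.

R = [[0, -5], [1, 4]]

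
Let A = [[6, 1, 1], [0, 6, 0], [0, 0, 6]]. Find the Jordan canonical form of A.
The characteristic polynomial is det(xI - A) = (x - 6)^3, so the eigenvalues are 6 (algebraic multiplicity 3).

For λ = 6: rank(A - 6I) = 1, rank((A - 6I)^2) = 0. The eigenspace has dimension 3 - 1 = 2, so there are 2 Jordan blocks; the rank sequence gives block sizes [2, 1].

Assembling the blocks gives the Jordan form J above.

J = [[6, 1, 0], [0, 6, 0], [0, 0, 6]]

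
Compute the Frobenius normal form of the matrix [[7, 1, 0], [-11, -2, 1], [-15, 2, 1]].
The invariant factors of A (the non-unit diagonal entries of the Smith normal form of xI - A over ℚ[x]) are (x - 4)^2(x + 2), each dividing the next. The characteristic polynomial is their product, (x - 4)^2(x + 2).

The rational canonical form is the block-diagonal matrix of companion matrices C(f_i):
R = [[0, 0, -32], [1, 0, 0], [0, 1, 6]].

R = [[0, 0, -32], [1, 0, 0], [0, 1, 6]]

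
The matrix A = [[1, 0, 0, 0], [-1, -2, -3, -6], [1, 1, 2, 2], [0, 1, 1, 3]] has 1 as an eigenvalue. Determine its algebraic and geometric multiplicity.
algebraic multiplicity 4, geometric multiplicity 2

The characteristic polynomial is (x - 1)^4, so the factor x - 1 appears with exponent 4: the algebraic multiplicity is 4.

rank(A - I) = 2, so the eigenspace has dimension 4 - 2 = 2: the geometric multiplicity is 2.

Since 2 < 4, A is not diagonalizable.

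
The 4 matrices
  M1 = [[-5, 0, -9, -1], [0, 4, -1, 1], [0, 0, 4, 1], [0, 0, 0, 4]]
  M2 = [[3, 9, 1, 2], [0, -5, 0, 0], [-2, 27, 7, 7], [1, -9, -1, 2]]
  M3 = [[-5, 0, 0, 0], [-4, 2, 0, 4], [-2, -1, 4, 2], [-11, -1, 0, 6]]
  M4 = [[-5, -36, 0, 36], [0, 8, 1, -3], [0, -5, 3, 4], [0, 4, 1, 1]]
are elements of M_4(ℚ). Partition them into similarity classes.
2 classes: {M1, M2, M4}, {M3}

Characteristic polynomials: χ_{M1} = (x - 4)^3(x + 5), χ_{M2} = (x - 4)^3(x + 5), χ_{M3} = (x - 4)^3(x + 5), χ_{M4} = (x - 4)^3(x + 5).

{M1, M2, M4}: invariant factors (x - 4)^3(x + 5).

{M3}: invariant factors x - 4, (x - 4)^2(x + 5).

Matrices are similar if and only if their invariant-factor lists agree; the partition into similarity classes is {M1, M2, M4}, {M3}.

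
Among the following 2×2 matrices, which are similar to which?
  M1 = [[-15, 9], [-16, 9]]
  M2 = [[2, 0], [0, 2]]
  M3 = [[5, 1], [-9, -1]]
3 classes: {M1}, {M2}, {M3}

Characteristic polynomials: χ_{M1} = (x + 3)^2, χ_{M2} = (x - 2)^2, χ_{M3} = (x - 2)^2.

{M1}: invariant factors (x + 3)^2.

{M2}: invariant factors x - 2, x - 2.

{M3}: invariant factors (x - 2)^2.

Matrices are similar if and only if their invariant-factor lists agree; the partition into similarity classes is {M1}, {M2}, {M3}.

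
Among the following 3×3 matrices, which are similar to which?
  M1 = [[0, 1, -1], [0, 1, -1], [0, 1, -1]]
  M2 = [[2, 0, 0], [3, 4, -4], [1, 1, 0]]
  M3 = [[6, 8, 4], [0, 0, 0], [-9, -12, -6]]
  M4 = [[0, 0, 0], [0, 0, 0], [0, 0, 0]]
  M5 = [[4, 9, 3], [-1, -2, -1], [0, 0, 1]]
4 classes: {M1, M3}, {M2}, {M4}, {M5}

Characteristic polynomials: χ_{M1} = x^3, χ_{M2} = (x - 2)^3, χ_{M3} = x^3, χ_{M4} = x^3, χ_{M5} = (x - 1)^3.

{M1, M3}: invariant factors x, x^2.

{M2}: invariant factors (x - 2)^3.

{M4}: invariant factors x, x, x.

{M5}: invariant factors x - 1, (x - 1)^2.

Matrices are similar if and only if their invariant-factor lists agree; the partition into similarity classes is {M1, M3}, {M2}, {M4}, {M5}.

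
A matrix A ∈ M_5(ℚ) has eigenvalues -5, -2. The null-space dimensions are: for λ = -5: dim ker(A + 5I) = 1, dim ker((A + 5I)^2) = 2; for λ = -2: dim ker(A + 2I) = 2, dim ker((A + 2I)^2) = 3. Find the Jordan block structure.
λ = -5: successive nullity increments [1, 1] count blocks of size ≥ k; block sizes are [2].
λ = -2: successive nullity increments [2, 1] count blocks of size ≥ k; block sizes are [2, 1].

Jordan blocks: (-5, 2), (-2, 2), (-2, 1)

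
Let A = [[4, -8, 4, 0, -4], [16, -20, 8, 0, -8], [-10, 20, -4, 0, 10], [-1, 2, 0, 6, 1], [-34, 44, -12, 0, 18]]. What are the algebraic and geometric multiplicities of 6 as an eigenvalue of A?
The characteristic polynomial is x(x - 6)^2(x + 4)^2, so the factor x - 6 appears with exponent 2: the algebraic multiplicity is 2.

rank(A - 6I) = 4, so the eigenspace has dimension 5 - 4 = 1: the geometric multiplicity is 1.

Since 1 < 2, A is not diagonalizable.

algebraic multiplicity 2, geometric multiplicity 1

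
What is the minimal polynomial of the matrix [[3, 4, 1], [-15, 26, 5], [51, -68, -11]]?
m_A(x) = (x - 6)^2

The characteristic polynomial factors as (x - 6)^3. The minimal polynomial is ∏(x - λ)^{k_λ} where k_λ is the size of the largest Jordan block at λ.

For λ = 6: rank(A - 6I) = 1, and the largest Jordan block has size 2 (the smallest k with rank((A - 6I)^k) = rank((A - 6I)^(k+1))).

So m_A(x) = (x - 6)^2.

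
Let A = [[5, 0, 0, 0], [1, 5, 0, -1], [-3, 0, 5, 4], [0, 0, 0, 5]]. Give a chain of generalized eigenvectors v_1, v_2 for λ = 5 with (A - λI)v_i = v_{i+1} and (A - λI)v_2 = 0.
We seek v_1 ∈ ker((A - 5I)^2) \ ker(A - 5I), then set v_{i+1} = (A - 5I) v_i.

One such chain is v_1 = [[2, 2, 0, 1]]^T, v_2 = [[0, 1, -2, 0]]^T. Check: (A - 5I) v_2 = [[0, 0, 0, 0]]^T = 0.

v_1 = [[2, 2, 0, 1]]^T, v_2 = [[0, 1, -2, 0]]^T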